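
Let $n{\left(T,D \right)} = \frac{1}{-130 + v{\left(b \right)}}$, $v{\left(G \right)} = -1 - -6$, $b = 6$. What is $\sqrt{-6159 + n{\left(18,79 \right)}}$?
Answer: $\frac{2 i \sqrt{962345}}{25} \approx 78.479 i$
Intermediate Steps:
$v{\left(G \right)} = 5$ ($v{\left(G \right)} = -1 + 6 = 5$)
$n{\left(T,D \right)} = - \frac{1}{125}$ ($n{\left(T,D \right)} = \frac{1}{-130 + 5} = \frac{1}{-125} = - \frac{1}{125}$)
$\sqrt{-6159 + n{\left(18,79 \right)}} = \sqrt{-6159 - \frac{1}{125}} = \sqrt{- \frac{769876}{125}} = \frac{2 i \sqrt{962345}}{25}$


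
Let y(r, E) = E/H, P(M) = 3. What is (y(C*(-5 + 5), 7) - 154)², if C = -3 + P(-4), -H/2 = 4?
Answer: 1535121/64 ≈ 23986.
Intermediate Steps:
H = -8 (H = -2*4 = -8)
C = 0 (C = -3 + 3 = 0)
y(r, E) = -E/8 (y(r, E) = E/(-8) = E*(-⅛) = -E/8)
(y(C*(-5 + 5), 7) - 154)² = (-⅛*7 - 154)² = (-7/8 - 154)² = (-1239/8)² = 1535121/64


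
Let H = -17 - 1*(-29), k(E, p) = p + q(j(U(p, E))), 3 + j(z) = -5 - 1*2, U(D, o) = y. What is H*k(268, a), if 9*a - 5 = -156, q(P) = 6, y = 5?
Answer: -388/3 ≈ -129.33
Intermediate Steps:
U(D, o) = 5
j(z) = -10 (j(z) = -3 + (-5 - 1*2) = -3 + (-5 - 2) = -3 - 7 = -10)
a = -151/9 (a = 5/9 + (⅑)*(-156) = 5/9 - 52/3 = -151/9 ≈ -16.778)
k(E, p) = 6 + p (k(E, p) = p + 6 = 6 + p)
H = 12 (H = -17 + 29 = 12)
H*k(268, a) = 12*(6 - 151/9) = 12*(-97/9) = -388/3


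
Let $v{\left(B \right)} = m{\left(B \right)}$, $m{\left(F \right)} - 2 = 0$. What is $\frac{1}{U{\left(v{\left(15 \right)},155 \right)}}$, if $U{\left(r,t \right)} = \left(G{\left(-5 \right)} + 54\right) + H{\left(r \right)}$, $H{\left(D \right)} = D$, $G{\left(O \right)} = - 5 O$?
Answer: $\frac{1}{81} \approx 0.012346$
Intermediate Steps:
$m{\left(F \right)} = 2$ ($m{\left(F \right)} = 2 + 0 = 2$)
$v{\left(B \right)} = 2$
$U{\left(r,t \right)} = 79 + r$ ($U{\left(r,t \right)} = \left(\left(-5\right) \left(-5\right) + 54\right) + r = \left(25 + 54\right) + r = 79 + r$)
$\frac{1}{U{\left(v{\left(15 \right)},155 \right)}} = \frac{1}{79 + 2} = \frac{1}{81}$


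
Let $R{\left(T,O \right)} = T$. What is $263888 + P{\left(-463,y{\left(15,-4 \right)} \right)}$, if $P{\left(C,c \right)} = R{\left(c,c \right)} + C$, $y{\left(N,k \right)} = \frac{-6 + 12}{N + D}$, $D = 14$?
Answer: $\frac{7639331}{29} \approx 2.6343 \cdot 10^{5}$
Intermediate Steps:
$y{\left(N,k \right)} = \frac{6}{14 + N}$ ($y{\left(N,k \right)} = \frac{-6 + 12}{N + 14} = \frac{6}{14 + N}$)
$P{\left(C,c \right)} = C + c$ ($P{\left(C,c \right)} = c + C = C + c$)
$263888 + P{\left(-463,y{\left(15,-4 \right)} \right)} = 263888 - \left(463 - \frac{6}{14 + 15}\right) = 263888 - \left(463 - \frac{6}{29}\right) = 263888 + \left(-463 + 6 \cdot \frac{1}{29}\right) = 263888 + \left(-463 + \frac{6}{29}\right) = 263888 - \frac{13421}{29} = \frac{7639331}{29}$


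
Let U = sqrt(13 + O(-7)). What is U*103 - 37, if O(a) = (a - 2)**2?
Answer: -37 + 103*sqrt(94) ≈ 961.62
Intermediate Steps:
O(a) = (-2 + a)**2
U = sqrt(94) (U = sqrt(13 + (-2 - 7)**2) = sqrt(13 + (-9)**2) = sqrt(13 + 81) = sqrt(94) ≈ 9.6954)
U*103 - 37 = sqrt(94)*103 - 37 = 103*sqrt(94) - 37 = -37 + 103*sqrt(94)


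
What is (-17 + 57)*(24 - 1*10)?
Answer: 560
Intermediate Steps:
(-17 + 57)*(24 - 1*10) = 40*(24 - 10) = 40*14 = 560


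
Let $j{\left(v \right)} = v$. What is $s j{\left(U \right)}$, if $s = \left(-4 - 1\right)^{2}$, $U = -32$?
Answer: $-800$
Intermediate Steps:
$s = 25$ ($s = \left(-5\right)^{2} = 25$)
$s j{\left(U \right)} = 25 \left(-32\right) = -800$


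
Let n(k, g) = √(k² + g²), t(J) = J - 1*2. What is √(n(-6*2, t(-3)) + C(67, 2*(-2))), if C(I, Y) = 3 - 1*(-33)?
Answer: 7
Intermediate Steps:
t(J) = -2 + J (t(J) = J - 2 = -2 + J)
n(k, g) = √(g² + k²)
C(I, Y) = 36 (C(I, Y) = 3 + 33 = 36)
√(n(-6*2, t(-3)) + C(67, 2*(-2))) = √(√((-2 - 3)² + (-6*2)²) + 36) = √(√((-5)² + (-12)²) + 36) = √(√(25 + 144) + 36) = √(√169 + 36) = √(13 + 36) = √49 = 7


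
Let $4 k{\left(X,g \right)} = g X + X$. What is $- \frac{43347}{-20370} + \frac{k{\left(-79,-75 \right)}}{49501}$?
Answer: $\frac{362581767}{168055895} \approx 2.1575$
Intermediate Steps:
$k{\left(X,g \right)} = \frac{X}{4} + \frac{X g}{4}$ ($k{\left(X,g \right)} = \frac{g X + X}{4} = \frac{X g + X}{4} = \frac{X + X g}{4} = \frac{X}{4} + \frac{X g}{4}$)
$- \frac{43347}{-20370} + \frac{k{\left(-79,-75 \right)}}{49501} = - \frac{43347}{-20370} + \frac{\frac{1}{4} \left(-79\right) \left(1 - 75\right)}{49501} = \left(-43347\right) \left(- \frac{1}{20370}\right) + \frac{1}{4} \left(-79\right) \left(-74\right) \frac{1}{49501} = \frac{14449}{6790} + \frac{2923}{2} \cdot \frac{1}{49501} = \frac{14449}{6790} + \frac{2923}{99002} = \frac{362581767}{168055895}$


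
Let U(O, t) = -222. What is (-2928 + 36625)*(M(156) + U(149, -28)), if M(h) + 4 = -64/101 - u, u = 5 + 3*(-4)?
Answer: -747500551/101 ≈ -7.4010e+6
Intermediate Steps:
u = -7 (u = 5 - 12 = -7)
M(h) = 239/101 (M(h) = -4 + (-64/101 - 1*(-7)) = -4 + (-64*1/101 + 7) = -4 + (-64/101 + 7) = -4 + 643/101 = 239/101)
(-2928 + 36625)*(M(156) + U(149, -28)) = (-2928 + 36625)*(239/101 - 222) = 33697*(-22183/101) = -747500551/101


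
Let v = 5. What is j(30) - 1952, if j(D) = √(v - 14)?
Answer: -1952 + 3*I ≈ -1952.0 + 3.0*I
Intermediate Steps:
j(D) = 3*I (j(D) = √(5 - 14) = √(-9) = 3*I)
j(30) - 1952 = 3*I - 1952 = -1952 + 3*I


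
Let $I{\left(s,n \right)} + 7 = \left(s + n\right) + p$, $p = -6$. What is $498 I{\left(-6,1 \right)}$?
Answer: $-8964$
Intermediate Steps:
$I{\left(s,n \right)} = -13 + n + s$ ($I{\left(s,n \right)} = -7 - \left(6 - n - s\right) = -7 + \left(-6 + n + s\right) = -13 + n + s$)
$498 I{\left(-6,1 \right)} = 498 \left(-13 + 1 - 6\right) = 498 \left(-18\right) = -8964$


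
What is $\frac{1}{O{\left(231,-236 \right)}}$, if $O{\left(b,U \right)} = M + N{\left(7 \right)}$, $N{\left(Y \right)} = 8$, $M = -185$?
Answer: $- \frac{1}{177} \approx -0.0056497$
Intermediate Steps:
$O{\left(b,U \right)} = -177$ ($O{\left(b,U \right)} = -185 + 8 = -177$)
$\frac{1}{O{\left(231,-236 \right)}} = \frac{1}{-177} = - \frac{1}{177}$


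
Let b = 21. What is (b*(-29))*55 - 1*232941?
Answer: -266436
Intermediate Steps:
(b*(-29))*55 - 1*232941 = (21*(-29))*55 - 1*232941 = -609*55 - 232941 = -33495 - 232941 = -266436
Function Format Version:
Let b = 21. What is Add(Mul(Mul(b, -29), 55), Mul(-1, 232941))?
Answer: -266436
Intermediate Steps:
Add(Mul(Mul(b, -29), 55), Mul(-1, 232941)) = Add(Mul(Mul(21, -29), 55), Mul(-1, 232941)) = Add(Mul(-609, 55), -232941) = Add(-33495, -232941) = -266436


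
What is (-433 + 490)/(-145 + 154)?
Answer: 19/3 ≈ 6.3333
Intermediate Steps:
(-433 + 490)/(-145 + 154) = 57/9 = 57*(⅑) = 19/3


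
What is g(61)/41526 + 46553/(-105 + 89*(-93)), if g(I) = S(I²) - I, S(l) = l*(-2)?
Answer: -55445834/9668637 ≈ -5.7346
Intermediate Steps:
S(l) = -2*l
g(I) = -I - 2*I² (g(I) = -2*I² - I = -I - 2*I²)
g(61)/41526 + 46553/(-105 + 89*(-93)) = (61*(-1 - 2*61))/41526 + 46553/(-105 + 89*(-93)) = (61*(-1 - 122))*(1/41526) + 46553/(-105 - 8277) = (61*(-123))*(1/41526) + 46553/(-8382) = -7503*1/41526 + 46553*(-1/8382) = -2501/13842 - 46553/8382 = -55445834/9668637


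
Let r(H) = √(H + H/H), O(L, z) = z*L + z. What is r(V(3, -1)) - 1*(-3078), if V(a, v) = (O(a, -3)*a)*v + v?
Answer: 3084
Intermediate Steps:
O(L, z) = z + L*z (O(L, z) = L*z + z = z + L*z)
V(a, v) = v + a*v*(-3 - 3*a) (V(a, v) = ((-3*(1 + a))*a)*v + v = ((-3 - 3*a)*a)*v + v = (a*(-3 - 3*a))*v + v = a*v*(-3 - 3*a) + v = v + a*v*(-3 - 3*a))
r(H) = √(1 + H) (r(H) = √(H + 1) = √(1 + H))
r(V(3, -1)) - 1*(-3078) = √(1 - (1 - 3*3*(1 + 3))) - 1*(-3078) = √(1 - (1 - 3*3*4)) + 3078 = √(1 - (1 - 36)) + 3078 = √(1 - 1*(-35)) + 3078 = √(1 + 35) + 3078 = √36 + 3078 = 6 + 3078 = 3084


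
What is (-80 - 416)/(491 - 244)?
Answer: -496/247 ≈ -2.0081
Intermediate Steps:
(-80 - 416)/(491 - 244) = -496/247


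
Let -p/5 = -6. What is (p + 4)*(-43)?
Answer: -1462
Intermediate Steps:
p = 30 (p = -5*(-6) = 30)
(p + 4)*(-43) = (30 + 4)*(-43) = 34*(-43) = -1462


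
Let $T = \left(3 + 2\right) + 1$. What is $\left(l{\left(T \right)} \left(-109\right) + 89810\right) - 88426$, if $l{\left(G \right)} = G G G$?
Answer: $-22160$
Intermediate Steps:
$T = 6$ ($T = 5 + 1 = 6$)
$l{\left(G \right)} = G^{3}$ ($l{\left(G \right)} = G^{2} G = G^{3}$)
$\left(l{\left(T \right)} \left(-109\right) + 89810\right) - 88426 = \left(6^{3} \left(-109\right) + 89810\right) - 88426 = \left(216 \left(-109\right) + 89810\right) - 88426 = \left(-23544 + 89810\right) - 88426 = 66266 - 88426 = -22160$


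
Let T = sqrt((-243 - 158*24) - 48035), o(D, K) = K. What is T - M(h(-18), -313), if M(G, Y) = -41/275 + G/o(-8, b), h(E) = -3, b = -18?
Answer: -29/1650 + I*sqrt(52070) ≈ -0.017576 + 228.19*I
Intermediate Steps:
M(G, Y) = -41/275 - G/18 (M(G, Y) = -41/275 + G/(-18) = -41*1/275 + G*(-1/18) = -41/275 - G/18)
T = I*sqrt(52070) (T = sqrt((-243 - 3792) - 48035) = sqrt(-4035 - 48035) = sqrt(-52070) = I*sqrt(52070) ≈ 228.19*I)
T - M(h(-18), -313) = I*sqrt(52070) - (-41/275 - 1/18*(-3)) = I*sqrt(52070) - (-41/275 + 1/6) = I*sqrt(52070) - 1*29/1650 = I*sqrt(52070) - 29/1650 = -29/1650 + I*sqrt(52070)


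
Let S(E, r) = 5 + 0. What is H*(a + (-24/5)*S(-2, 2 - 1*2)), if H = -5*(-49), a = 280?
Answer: 62720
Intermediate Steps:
H = 245
S(E, r) = 5
H*(a + (-24/5)*S(-2, 2 - 1*2)) = 245*(280 - 24/5*5) = 245*(280 - 24) = 245*256 = 62720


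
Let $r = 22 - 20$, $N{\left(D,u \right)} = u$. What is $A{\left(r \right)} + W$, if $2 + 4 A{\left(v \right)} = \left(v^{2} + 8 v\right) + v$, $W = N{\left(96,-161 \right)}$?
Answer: $-156$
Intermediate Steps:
$W = -161$
$r = 2$ ($r = 22 - 20 = 2$)
$A{\left(v \right)} = - \frac{1}{2} + \frac{v^{2}}{4} + \frac{9 v}{4}$ ($A{\left(v \right)} = - \frac{1}{2} + \frac{\left(v^{2} + 8 v\right) + v}{4} = - \frac{1}{2} + \frac{v^{2} + 9 v}{4} = - \frac{1}{2} + \left(\frac{v^{2}}{4} + \frac{9 v}{4}\right) = - \frac{1}{2} + \frac{v^{2}}{4} + \frac{9 v}{4}$)
$A{\left(r \right)} + W = \left(- \frac{1}{2} + \frac{2^{2}}{4} + \frac{9}{4} \cdot 2\right) - 161 = \left(- \frac{1}{2} + \frac{1}{4} \cdot 4 + \frac{9}{2}\right) - 161 = \left(- \frac{1}{2} + 1 + \frac{9}{2}\right) - 161 = 5 - 161 = -156$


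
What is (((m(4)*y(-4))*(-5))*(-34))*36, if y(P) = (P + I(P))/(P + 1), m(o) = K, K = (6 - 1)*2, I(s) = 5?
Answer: -20400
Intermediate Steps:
K = 10 (K = 5*2 = 10)
m(o) = 10
y(P) = (5 + P)/(1 + P) (y(P) = (P + 5)/(P + 1) = (5 + P)/(1 + P))
(((m(4)*y(-4))*(-5))*(-34))*36 = (((10*((5 - 4)/(1 - 4)))*(-5))*(-34))*36 = (((10*(1/(-3)))*(-5))*(-34))*36 = (((10*(-1/3*1))*(-5))*(-34))*36 = (((10*(-1/3))*(-5))*(-34))*36 = (-10/3*(-5)*(-34))*36 = ((50/3)*(-34))*36 = -1700/3*36 = -20400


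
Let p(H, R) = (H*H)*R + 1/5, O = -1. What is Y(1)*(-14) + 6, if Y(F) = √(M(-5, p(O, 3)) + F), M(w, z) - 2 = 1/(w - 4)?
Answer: 6 - 14*√26/3 ≈ -17.795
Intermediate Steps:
p(H, R) = ⅕ + R*H² (p(H, R) = H²*R + ⅕ = R*H² + ⅕ = ⅕ + R*H²)
M(w, z) = 2 + 1/(-4 + w) (M(w, z) = 2 + 1/(w - 4) = 2 + 1/(-4 + w))
Y(F) = √(17/9 + F) (Y(F) = √((-7 + 2*(-5))/(-4 - 5) + F) = √((-7 - 10)/(-9) + F) = √(-⅑*(-17) + F) = √(17/9 + F))
Y(1)*(-14) + 6 = (√(17 + 9*1)/3)*(-14) + 6 = (√(17 + 9)/3)*(-14) + 6 = (√26/3)*(-14) + 6 = -14*√26/3 + 6 = 6 - 14*√26/3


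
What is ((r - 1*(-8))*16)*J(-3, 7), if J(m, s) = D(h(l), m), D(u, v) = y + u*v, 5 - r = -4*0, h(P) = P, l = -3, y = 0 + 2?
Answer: 2288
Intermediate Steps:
y = 2
r = 5 (r = 5 - (-4)*0 = 5 - 1*0 = 5 + 0 = 5)
D(u, v) = 2 + u*v
J(m, s) = 2 - 3*m
((r - 1*(-8))*16)*J(-3, 7) = ((5 - 1*(-8))*16)*(2 - 3*(-3)) = ((5 + 8)*16)*(2 + 9) = (13*16)*11 = 208*11 = 2288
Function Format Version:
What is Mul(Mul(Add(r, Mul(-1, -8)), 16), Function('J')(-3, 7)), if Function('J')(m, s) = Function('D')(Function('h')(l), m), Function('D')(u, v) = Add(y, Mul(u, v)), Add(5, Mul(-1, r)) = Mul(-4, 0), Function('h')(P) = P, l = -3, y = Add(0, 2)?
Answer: 2288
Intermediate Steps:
y = 2
r = 5 (r = Add(5, Mul(-1, Mul(-4, 0))) = Add(5, Mul(-1, 0)) = Add(5, 0) = 5)
Function('D')(u, v) = Add(2, Mul(u, v))
Function('J')(m, s) = Add(2, Mul(-3, m))
Mul(Mul(Add(r, Mul(-1, -8)), 16), Function('J')(-3, 7)) = Mul(Mul(Add(5, Mul(-1, -8)), 16), Add(2, Mul(-3, -3))) = Mul(Mul(Add(5, 8), 16), Add(2, 9)) = Mul(Mul(13, 16), 11) = Mul(208, 11) = 2288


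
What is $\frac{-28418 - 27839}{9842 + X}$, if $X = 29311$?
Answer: $- \frac{56257}{39153} \approx -1.4368$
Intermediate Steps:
$\frac{-28418 - 27839}{9842 + X} = \frac{-28418 - 27839}{9842 + 29311} = - \frac{56257}{39153}$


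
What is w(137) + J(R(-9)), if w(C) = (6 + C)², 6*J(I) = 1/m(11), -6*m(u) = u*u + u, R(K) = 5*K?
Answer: 2699267/132 ≈ 20449.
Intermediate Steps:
m(u) = -u/6 - u²/6 (m(u) = -(u*u + u)/6 = -(u² + u)/6 = -(u + u²)/6 = -u/6 - u²/6)
J(I) = -1/132 (J(I) = 1/(6*((-⅙*11*(1 + 11)))) = 1/(6*((-⅙*11*12))) = (⅙)/(-22) = (⅙)*(-1/22) = -1/132)
w(137) + J(R(-9)) = (6 + 137)² - 1/132 = 143² - 1/132 = 20449 - 1/132 = 2699267/132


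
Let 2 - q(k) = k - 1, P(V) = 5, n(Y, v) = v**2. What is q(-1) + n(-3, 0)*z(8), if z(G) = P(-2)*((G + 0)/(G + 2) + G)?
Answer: 4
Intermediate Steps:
q(k) = 3 - k (q(k) = 2 - (k - 1) = 2 - (-1 + k) = 2 + (1 - k) = 3 - k)
z(G) = 5*G + 5*G/(2 + G) (z(G) = 5*((G + 0)/(G + 2) + G) = 5*(G/(2 + G) + G) = 5*(G + G/(2 + G)) = 5*G + 5*G/(2 + G))
q(-1) + n(-3, 0)*z(8) = (3 - 1*(-1)) + 0**2*(5*8*(3 + 8)/(2 + 8)) = (3 + 1) + 0*(5*8*11/10) = 4 + 0*(5*8*(1/10)*11) = 4 + 0*44 = 4 + 0 = 4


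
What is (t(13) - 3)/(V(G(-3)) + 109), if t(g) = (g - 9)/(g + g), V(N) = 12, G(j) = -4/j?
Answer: -37/1573 ≈ -0.023522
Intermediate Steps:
t(g) = (-9 + g)/(2*g) (t(g) = (-9 + g)/((2*g)) = (-9 + g)*(1/(2*g)) = (-9 + g)/(2*g))
(t(13) - 3)/(V(G(-3)) + 109) = ((½)*(-9 + 13)/13 - 3)/(12 + 109) = ((½)*(1/13)*4 - 3)/121 = (2/13 - 3)*(1/121) = -37/13*1/121 = -37/1573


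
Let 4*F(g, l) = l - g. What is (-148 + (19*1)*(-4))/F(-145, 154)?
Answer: -896/299 ≈ -2.9967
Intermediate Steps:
F(g, l) = -g/4 + l/4 (F(g, l) = (l - g)/4 = -g/4 + l/4)
(-148 + (19*1)*(-4))/F(-145, 154) = (-148 + (19*1)*(-4))/(-1/4*(-145) + (1/4)*154) = (-148 + 19*(-4))/(145/4 + 77/2) = (-148 - 76)/(299/4) = -224*4/299 = -896/299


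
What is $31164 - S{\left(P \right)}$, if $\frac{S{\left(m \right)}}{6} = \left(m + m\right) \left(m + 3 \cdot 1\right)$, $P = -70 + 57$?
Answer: $29604$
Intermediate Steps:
$P = -13$
$S{\left(m \right)} = 12 m \left(3 + m\right)$ ($S{\left(m \right)} = 6 \left(m + m\right) \left(m + 3 \cdot 1\right) = 6 \cdot 2 m \left(m + 3\right) = 6 \cdot 2 m \left(3 + m\right) = 12 m \left(3 + m\right)$)
$31164 - S{\left(P \right)} = 31164 - 12 \left(-13\right) \left(3 - 13\right) = 31164 - 12 \left(-13\right) \left(-10\right) = 31164 - 1560 = 29604$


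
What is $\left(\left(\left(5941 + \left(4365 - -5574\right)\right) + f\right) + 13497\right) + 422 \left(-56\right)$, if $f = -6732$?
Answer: $-987$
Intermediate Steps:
$\left(\left(\left(5941 + \left(4365 - -5574\right)\right) + f\right) + 13497\right) + 422 \left(-56\right) = \left(\left(\left(5941 + \left(4365 - -5574\right)\right) - 6732\right) + 13497\right) + 422 \left(-56\right) = \left(\left(\left(5941 + \left(4365 + 5574\right)\right) - 6732\right) + 13497\right) - 23632 = \left(\left(\left(5941 + 9939\right) - 6732\right) + 13497\right) - 23632 = \left(\left(15880 - 6732\right) + 13497\right) - 23632 = \left(9148 + 13497\right) - 23632 = 22645 - 23632 = -987$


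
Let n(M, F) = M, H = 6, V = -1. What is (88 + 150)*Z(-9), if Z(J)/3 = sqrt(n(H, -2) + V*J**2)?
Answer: 3570*I*sqrt(3) ≈ 6183.4*I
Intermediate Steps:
Z(J) = 3*sqrt(6 - J**2)
(88 + 150)*Z(-9) = (88 + 150)*(3*sqrt(6 - 1*(-9)**2)) = 238*(3*sqrt(6 - 1*81)) = 238*(3*sqrt(6 - 81)) = 238*(3*sqrt(-75)) = 238*(3*(5*I*sqrt(3))) = 238*(15*I*sqrt(3)) = 3570*I*sqrt(3)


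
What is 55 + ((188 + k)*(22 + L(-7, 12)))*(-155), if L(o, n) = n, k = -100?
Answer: -463705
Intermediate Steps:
55 + ((188 + k)*(22 + L(-7, 12)))*(-155) = 55 + ((188 - 100)*(22 + 12))*(-155) = 55 + (88*34)*(-155) = 55 + 2992*(-155) = 55 - 463760 = -463705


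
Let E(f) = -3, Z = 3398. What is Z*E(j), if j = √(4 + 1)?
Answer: -10194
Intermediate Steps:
j = √5 ≈ 2.2361
Z*E(j) = 3398*(-3) = -10194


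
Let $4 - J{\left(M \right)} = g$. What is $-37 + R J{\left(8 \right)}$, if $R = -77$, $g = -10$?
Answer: $-1115$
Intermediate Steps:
$J{\left(M \right)} = 14$ ($J{\left(M \right)} = 4 - -10 = 4 + 10 = 14$)
$-37 + R J{\left(8 \right)} = -37 - 1078 = -1115$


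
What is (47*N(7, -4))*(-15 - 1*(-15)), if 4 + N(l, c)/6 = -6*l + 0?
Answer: 0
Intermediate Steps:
N(l, c) = -24 - 36*l (N(l, c) = -24 + 6*(-6*l + 0) = -24 + 6*(-6*l) = -24 - 36*l)
(47*N(7, -4))*(-15 - 1*(-15)) = (47*(-24 - 36*7))*(-15 - 1*(-15)) = (47*(-24 - 252))*(-15 + 15) = (47*(-276))*0 = -12972*0 = 0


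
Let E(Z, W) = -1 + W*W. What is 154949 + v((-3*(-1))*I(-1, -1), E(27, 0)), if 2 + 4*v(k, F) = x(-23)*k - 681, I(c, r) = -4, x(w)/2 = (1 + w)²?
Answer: 607497/4 ≈ 1.5187e+5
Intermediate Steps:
x(w) = 2*(1 + w)²
E(Z, W) = -1 + W²
v(k, F) = -683/4 + 242*k (v(k, F) = -½ + ((2*(1 - 23)²)*k - 681)/4 = -½ + ((2*(-22)²)*k - 681)/4 = -½ + ((2*484)*k - 681)/4 = -½ + (968*k - 681)/4 = -½ + (-681 + 968*k)/4 = -½ + (-681/4 + 242*k) = -683/4 + 242*k)
154949 + v((-3*(-1))*I(-1, -1), E(27, 0)) = 154949 + (-683/4 + 242*(-3*(-1)*(-4))) = 154949 + (-683/4 + 242*(3*(-4))) = 154949 + (-683/4 + 242*(-12)) = 154949 + (-683/4 - 2904) = 154949 - 12299/4 = 607497/4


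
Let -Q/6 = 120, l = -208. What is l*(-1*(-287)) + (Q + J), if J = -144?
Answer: -60560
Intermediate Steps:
Q = -720 (Q = -6*120 = -720)
l*(-1*(-287)) + (Q + J) = -(-208)*(-287) + (-720 - 144) = -208*287 - 864 = -59696 - 864 = -60560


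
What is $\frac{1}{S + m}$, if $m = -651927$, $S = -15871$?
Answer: $- \frac{1}{667798} \approx -1.4975 \cdot 10^{-6}$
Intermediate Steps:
$\frac{1}{S + m} = \frac{1}{-15871 - 651927} = \frac{1}{-667798} = - \frac{1}{667798}$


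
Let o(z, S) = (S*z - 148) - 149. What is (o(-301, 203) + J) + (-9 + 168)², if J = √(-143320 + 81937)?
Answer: -36119 + I*√61383 ≈ -36119.0 + 247.76*I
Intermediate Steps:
J = I*√61383 (J = √(-61383) = I*√61383 ≈ 247.76*I)
o(z, S) = -297 + S*z (o(z, S) = (-148 + S*z) - 149 = -297 + S*z)
(o(-301, 203) + J) + (-9 + 168)² = ((-297 + 203*(-301)) + I*√61383) + (-9 + 168)² = ((-297 - 61103) + I*√61383) + 159² = (-61400 + I*√61383) + 25281 = -36119 + I*√61383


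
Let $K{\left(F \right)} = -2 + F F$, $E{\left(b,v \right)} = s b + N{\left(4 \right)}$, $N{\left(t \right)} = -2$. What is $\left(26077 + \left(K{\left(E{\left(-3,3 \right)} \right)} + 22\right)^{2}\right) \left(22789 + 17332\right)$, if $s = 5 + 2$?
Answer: $13138744838$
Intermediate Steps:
$s = 7$
$E{\left(b,v \right)} = -2 + 7 b$ ($E{\left(b,v \right)} = 7 b - 2 = -2 + 7 b$)
$K{\left(F \right)} = -2 + F^{2}$
$\left(26077 + \left(K{\left(E{\left(-3,3 \right)} \right)} + 22\right)^{2}\right) \left(22789 + 17332\right) = \left(26077 + \left(\left(-2 + \left(-2 + 7 \left(-3\right)\right)^{2}\right) + 22\right)^{2}\right) \left(22789 + 17332\right) = \left(26077 + \left(\left(-2 + \left(-2 - 21\right)^{2}\right) + 22\right)^{2}\right) 40121 = \left(26077 + \left(\left(-2 + \left(-23\right)^{2}\right) + 22\right)^{2}\right) 40121 = \left(26077 + \left(\left(-2 + 529\right) + 22\right)^{2}\right) 40121 = \left(26077 + \left(527 + 22\right)^{2}\right) 40121 = \left(26077 + 549^{2}\right) 40121 = \left(26077 + 301401\right) 40121 = 327478 \cdot 40121 = 13138744838$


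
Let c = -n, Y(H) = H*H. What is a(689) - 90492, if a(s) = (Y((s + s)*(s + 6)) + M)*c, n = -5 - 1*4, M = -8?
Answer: 8254875906336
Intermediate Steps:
n = -9 (n = -5 - 4 = -9)
Y(H) = H²
c = 9 (c = -1*(-9) = 9)
a(s) = -72 + 36*s²*(6 + s)² (a(s) = (((s + s)*(s + 6))² - 8)*9 = (((2*s)*(6 + s))² - 8)*9 = ((2*s*(6 + s))² - 8)*9 = (4*s²*(6 + s)² - 8)*9 = (-8 + 4*s²*(6 + s)²)*9 = -72 + 36*s²*(6 + s)²)
a(689) - 90492 = (-72 + 36*689²*(6 + 689)²) - 90492 = (-72 + 36*474721*695²) - 90492 = (-72 + 36*474721*483025) - 90492 = (-72 + 8254875996900) - 90492 = 8254875996828 - 90492 = 8254875906336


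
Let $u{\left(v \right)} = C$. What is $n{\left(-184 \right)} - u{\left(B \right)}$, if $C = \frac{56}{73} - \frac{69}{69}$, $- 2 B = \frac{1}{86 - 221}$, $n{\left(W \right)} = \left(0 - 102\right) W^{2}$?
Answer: $- \frac{252091759}{73} \approx -3.4533 \cdot 10^{6}$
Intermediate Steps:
$n{\left(W \right)} = - 102 W^{2}$ ($n{\left(W \right)} = \left(0 - 102\right) W^{2} = - 102 W^{2}$)
$B = \frac{1}{270}$ ($B = - \frac{1}{2 \left(86 - 221\right)} = - \frac{1}{2 \left(-135\right)} = \left(- \frac{1}{2}\right) \left(- \frac{1}{135}\right) = \frac{1}{270} \approx 0.0037037$)
$C = - \frac{17}{73}$ ($C = 56 \cdot \frac{1}{73} - 1 = \frac{56}{73} - 1 = - \frac{17}{73} \approx -0.23288$)
$u{\left(v \right)} = - \frac{17}{73}$
$n{\left(-184 \right)} - u{\left(B \right)} = - 102 \left(-184\right)^{2} - - \frac{17}{73} = \left(-102\right) 33856 + \frac{17}{73} = -3453312 + \frac{17}{73} = - \frac{252091759}{73}$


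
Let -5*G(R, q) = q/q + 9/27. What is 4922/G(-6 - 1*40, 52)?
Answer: -36915/2 ≈ -18458.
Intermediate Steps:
G(R, q) = -4/15 (G(R, q) = -(q/q + 9/27)/5 = -(1 + 9*(1/27))/5 = -(1 + 1/3)/5 = -1/5*4/3 = -4/15)
4922/G(-6 - 1*40, 52) = 4922/(-4/15) = 4922*(-15/4) = -36915/2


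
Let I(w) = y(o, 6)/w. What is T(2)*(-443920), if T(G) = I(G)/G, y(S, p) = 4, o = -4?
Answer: -443920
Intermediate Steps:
I(w) = 4/w
T(G) = 4/G**2 (T(G) = (4/G)/G = 4/G**2)
T(2)*(-443920) = (4/2**2)*(-443920) = (4*(1/4))*(-443920) = 1*(-443920) = -443920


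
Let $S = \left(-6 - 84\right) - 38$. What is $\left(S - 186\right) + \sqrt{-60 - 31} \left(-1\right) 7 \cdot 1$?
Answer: $-314 - 7 i \sqrt{91} \approx -314.0 - 66.776 i$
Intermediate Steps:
$S = -128$ ($S = -90 - 38 = -128$)
$\left(S - 186\right) + \sqrt{-60 - 31} \left(-1\right) 7 \cdot 1 = \left(-128 - 186\right) + \sqrt{-60 - 31} \left(-1\right) 7 \cdot 1 = -314 + \sqrt{-60 + \left(-84 + 53\right)} \left(\left(-7\right) 1\right) = -314 + \sqrt{-60 - 31} \left(-7\right) = -314 + \sqrt{-91} \left(-7\right) = -314 + i \sqrt{91} \left(-7\right) = -314 - 7 i \sqrt{91}$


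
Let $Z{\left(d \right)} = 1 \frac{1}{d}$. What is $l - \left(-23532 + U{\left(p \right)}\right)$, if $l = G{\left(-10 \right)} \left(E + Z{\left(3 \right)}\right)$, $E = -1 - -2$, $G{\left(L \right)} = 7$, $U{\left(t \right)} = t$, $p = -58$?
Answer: $\frac{70798}{3} \approx 23599.0$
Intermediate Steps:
$Z{\left(d \right)} = \frac{1}{d}$
$E = 1$ ($E = -1 + 2 = 1$)
$l = \frac{28}{3}$ ($l = 7 \left(1 + \frac{1}{3}\right) = 7 \cdot \frac{4}{3} = \frac{28}{3} \approx 9.3333$)
$l - \left(-23532 + U{\left(p \right)}\right) = \frac{28}{3} - \left(-23532 - 58\right) = \frac{28}{3} - -23590 = \frac{28}{3} + 23590 = \frac{70798}{3}$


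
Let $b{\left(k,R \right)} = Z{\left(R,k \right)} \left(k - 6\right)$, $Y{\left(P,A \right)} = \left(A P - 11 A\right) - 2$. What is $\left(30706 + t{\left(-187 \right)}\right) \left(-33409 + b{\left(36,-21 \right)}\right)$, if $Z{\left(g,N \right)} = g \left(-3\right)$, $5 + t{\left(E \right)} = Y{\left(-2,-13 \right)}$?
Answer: $-972928492$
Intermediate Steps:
$Y{\left(P,A \right)} = -2 - 11 A + A P$ ($Y{\left(P,A \right)} = \left(- 11 A + A P\right) - 2 = -2 - 11 A + A P$)
$t{\left(E \right)} = 162$ ($t{\left(E \right)} = -5 - -167 = -5 + \left(-2 + 143 + 26\right) = -5 + 167 = 162$)
$Z{\left(g,N \right)} = - 3 g$
$b{\left(k,R \right)} = - 3 R \left(-6 + k\right)$ ($b{\left(k,R \right)} = - 3 R \left(k - 6\right) = - 3 R \left(-6 + k\right)$)
$\left(30706 + t{\left(-187 \right)}\right) \left(-33409 + b{\left(36,-21 \right)}\right) = \left(30706 + 162\right) \left(-33409 + 3 \left(-21\right) \left(6 - 36\right)\right) = 30868 \left(-33409 + 3 \left(-21\right) \left(6 - 36\right)\right) = 30868 \left(-33409 + 3 \left(-21\right) \left(-30\right)\right) = 30868 \left(-33409 + 1890\right) = 30868 \left(-31519\right) = -972928492$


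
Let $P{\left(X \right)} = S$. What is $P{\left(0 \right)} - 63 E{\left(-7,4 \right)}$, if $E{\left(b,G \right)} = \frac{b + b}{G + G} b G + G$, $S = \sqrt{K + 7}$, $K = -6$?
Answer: $-3338$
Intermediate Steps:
$S = 1$ ($S = \sqrt{-6 + 7} = \sqrt{1} = 1$)
$P{\left(X \right)} = 1$
$E{\left(b,G \right)} = G + b^{2}$ ($E{\left(b,G \right)} = \frac{2 b}{2 G} b G + G = 2 b \frac{1}{2 G} b G + G = \frac{b}{G} b G + G = \frac{b^{2}}{G} G + G = b^{2} + G = G + b^{2}$)
$P{\left(0 \right)} - 63 E{\left(-7,4 \right)} = 1 - 63 \left(4 + \left(-7\right)^{2}\right) = 1 - 63 \left(4 + 49\right) = 1 - 3339 = -3338$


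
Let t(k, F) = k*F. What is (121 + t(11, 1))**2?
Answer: 17424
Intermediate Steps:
t(k, F) = F*k
(121 + t(11, 1))**2 = (121 + 1*11)**2 = (121 + 11)**2 = 132**2 = 17424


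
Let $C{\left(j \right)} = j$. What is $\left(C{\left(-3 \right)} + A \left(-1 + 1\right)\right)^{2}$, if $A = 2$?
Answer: $9$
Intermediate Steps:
$\left(C{\left(-3 \right)} + A \left(-1 + 1\right)\right)^{2} = \left(-3 + 2 \left(-1 + 1\right)\right)^{2} = \left(-3 + 2 \cdot 0\right)^{2} = \left(-3 + 0\right)^{2} = \left(-3\right)^{2} = 9$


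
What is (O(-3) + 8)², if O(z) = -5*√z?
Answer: (8 - 5*I*√3)² ≈ -11.0 - 138.56*I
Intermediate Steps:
(O(-3) + 8)² = (-5*I*√3 + 8)² = (8 - 5*I*√3)²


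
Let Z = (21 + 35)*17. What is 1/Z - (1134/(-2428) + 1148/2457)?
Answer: 175453/202830264 ≈ 0.00086502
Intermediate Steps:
Z = 952 (Z = 56*17 = 952)
1/Z - (1134/(-2428) + 1148/2457) = 1/952 - (1134/(-2428) + 1148/2457) = 1/952 - (1134*(-1/2428) + 1148*(1/2457)) = 1/952 - (-567/1214 + 164/351) = 1/952 - 1*79/426114 = 1/952 - 79/426114 = 175453/202830264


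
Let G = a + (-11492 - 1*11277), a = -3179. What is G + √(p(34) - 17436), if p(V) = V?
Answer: -25948 + I*√17402 ≈ -25948.0 + 131.92*I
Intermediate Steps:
G = -25948 (G = -3179 + (-11492 - 1*11277) = -3179 + (-11492 - 11277) = -3179 - 22769 = -25948)
G + √(p(34) - 17436) = -25948 + √(34 - 17436) = -25948 + √(-17402) = -25948 + I*√17402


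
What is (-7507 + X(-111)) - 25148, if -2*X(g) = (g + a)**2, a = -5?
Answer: -39383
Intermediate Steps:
X(g) = -(-5 + g)**2/2 (X(g) = -(g - 5)**2/2 = -(-5 + g)**2/2)
(-7507 + X(-111)) - 25148 = (-7507 - (-5 - 111)**2/2) - 25148 = (-7507 - 1/2*(-116)**2) - 25148 = (-7507 - 1/2*13456) - 25148 = (-7507 - 6728) - 25148 = -14235 - 25148 = -39383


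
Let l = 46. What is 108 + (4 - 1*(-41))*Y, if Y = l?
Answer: 2178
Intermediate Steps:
Y = 46
108 + (4 - 1*(-41))*Y = 108 + (4 - 1*(-41))*46 = 108 + (4 + 41)*46 = 108 + 45*46 = 108 + 2070 = 2178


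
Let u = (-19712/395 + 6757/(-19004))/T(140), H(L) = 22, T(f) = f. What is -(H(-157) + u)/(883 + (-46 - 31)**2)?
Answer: -22742990537/7158875214400 ≈ -0.0031769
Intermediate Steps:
u = -377275863/1050921200 (u = (-19712/395 + 6757/(-19004))/140 = (-19712*1/395 + 6757*(-1/19004))*(1/140) = (-19712/395 - 6757/19004)*(1/140) = -377275863/7506580*1/140 = -377275863/1050921200 ≈ -0.35900)
-(H(-157) + u)/(883 + (-46 - 31)**2) = -(22 - 377275863/1050921200)/(883 + (-46 - 31)**2) = -22742990537/(1050921200*(883 + (-77)**2)) = -22742990537/(1050921200*(883 + 5929)) = -22742990537/(1050921200*6812) = -1*22742990537/7158875214400 = -22742990537/7158875214400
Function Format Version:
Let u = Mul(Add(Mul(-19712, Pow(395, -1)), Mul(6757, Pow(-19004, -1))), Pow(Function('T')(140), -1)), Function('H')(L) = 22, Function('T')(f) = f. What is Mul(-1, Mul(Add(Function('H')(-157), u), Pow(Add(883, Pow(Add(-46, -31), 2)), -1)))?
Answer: Rational(-22742990537, 7158875214400) ≈ -0.0031769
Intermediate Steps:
u = Rational(-377275863, 1050921200) (u = Mul(Add(Mul(-19712, Pow(395, -1)), Mul(6757, Pow(-19004, -1))), Pow(140, -1)) = Mul(Add(Mul(-19712, Rational(1, 395)), Mul(6757, Rational(-1, 19004))), Rational(1, 140)) = Mul(Add(Rational(-19712, 395), Rational(-6757, 19004)), Rational(1, 140)) = Mul(Rational(-377275863, 7506580), Rational(1, 140)) = Rational(-377275863, 1050921200) ≈ -0.35900)
Mul(-1, Mul(Add(Function('H')(-157), u), Pow(Add(883, Pow(Add(-46, -31), 2)), -1))) = Mul(-1, Mul(Add(22, Rational(-377275863, 1050921200)), Pow(Add(883, Pow(Add(-46, -31), 2)), -1))) = Mul(-1, Mul(Rational(22742990537, 1050921200), Pow(Add(883, Pow(-77, 2)), -1))) = Mul(-1, Mul(Rational(22742990537, 1050921200), Pow(Add(883, 5929), -1))) = Mul(-1, Mul(Rational(22742990537, 1050921200), Pow(6812, -1))) = Mul(-1, Mul(Rational(22742990537, 1050921200), Rational(1, 6812))) = Mul(-1, Rational(22742990537, 7158875214400)) = Rational(-22742990537, 7158875214400)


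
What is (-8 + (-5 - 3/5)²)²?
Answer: 341056/625 ≈ 545.69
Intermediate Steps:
(-8 + (-5 - 3/5)²)² = (-8 + (-5 - 3*⅕)²)² = (-8 + (-5 - ⅗)²)² = (-8 + (-28/5)²)² = (-8 + 784/25)² = (584/25)² = 341056/625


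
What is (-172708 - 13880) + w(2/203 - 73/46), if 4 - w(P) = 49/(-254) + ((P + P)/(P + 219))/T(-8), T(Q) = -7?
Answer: -224514090274657/1203288170 ≈ -1.8658e+5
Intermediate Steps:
w(P) = 1065/254 + 2*P/(7*(219 + P)) (w(P) = 4 - (49/(-254) + ((P + P)/(P + 219))/(-7)) = 4 - (49*(-1/254) + ((2*P)/(219 + P))*(-⅐)) = 4 - (-49/254 + (2*P/(219 + P))*(-⅐)) = 4 - (-49/254 - 2*P/(7*(219 + P))) = 4 + (49/254 + 2*P/(7*(219 + P))) = 1065/254 + 2*P/(7*(219 + P)))
(-172708 - 13880) + w(2/203 - 73/46) = (-172708 - 13880) + (1632645 + 7963*(2/203 - 73/46))/(1778*(219 + (2/203 - 73/46))) = -186588 + (1632645 + 7963*(2*(1/203) - 73*1/46))/(1778*(219 + (2*(1/203) - 73*1/46))) = -186588 + (1632645 + 7963*(2/203 - 73/46))/(1778*(219 + (2/203 - 73/46))) = -186588 + (1632645 + 7963*(-14727/9338))/(1778*(219 - 14727/9338)) = -186588 + (1632645 - 117271101/9338)/(1778*(2030295/9338)) = -186588 + (1/1778)*(9338/2030295)*(15128367909/9338) = -186588 + 5042789303/1203288170 = -224514090274657/1203288170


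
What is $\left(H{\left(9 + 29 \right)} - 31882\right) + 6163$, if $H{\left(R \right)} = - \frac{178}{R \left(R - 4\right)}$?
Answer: $- \frac{16614563}{646} \approx -25719.0$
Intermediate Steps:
$H{\left(R \right)} = - \frac{178}{R \left(-4 + R\right)}$
$\left(H{\left(9 + 29 \right)} - 31882\right) + 6163 = \left(- \frac{178}{\left(9 + 29\right) \left(-4 + \left(9 + 29\right)\right)} - 31882\right) + 6163 = \left(- \frac{178}{38 \left(-4 + 38\right)} - 31882\right) + 6163 = \left(\left(-178\right) \frac{1}{38} \cdot \frac{1}{34} - 31882\right) + 6163 = \left(- \frac{89}{646} - 31882\right) + 6163 = - \frac{20595861}{646} + 6163 = - \frac{16614563}{646}$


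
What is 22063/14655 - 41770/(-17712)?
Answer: 167153201/43261560 ≈ 3.8638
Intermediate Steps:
22063/14655 - 41770/(-17712) = 22063*(1/14655) - 41770*(-1/17712) = 22063/14655 + 20885/8856 = 167153201/43261560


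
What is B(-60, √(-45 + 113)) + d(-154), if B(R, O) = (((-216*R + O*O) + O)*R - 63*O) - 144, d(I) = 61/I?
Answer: -120400957/154 - 246*√17 ≈ -7.8284e+5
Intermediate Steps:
B(R, O) = -144 - 63*O + R*(O + O² - 216*R) (B(R, O) = (((-216*R + O²) + O)*R - 63*O) - 144 = (((O² - 216*R) + O)*R - 63*O) - 144 = ((O + O² - 216*R)*R - 63*O) - 144 = (R*(O + O² - 216*R) - 63*O) - 144 = (-63*O + R*(O + O² - 216*R)) - 144 = -144 - 63*O + R*(O + O² - 216*R))
B(-60, √(-45 + 113)) + d(-154) = (-144 - 216*(-60)² - 63*√(-45 + 113) + √(-45 + 113)*(-60) - 60*(√(-45 + 113))²) + 61/(-154) = (-144 - 216*3600 - 126*√17 + √68*(-60) - 60*(√68)²) + 61*(-1/154) = (-144 - 777600 - 126*√17 + (2*√17)*(-60) - 60*(2*√17)²) - 61/154 = (-144 - 777600 - 126*√17 - 120*√17 - 60*68) - 61/154 = (-144 - 777600 - 126*√17 - 120*√17 - 4080) - 61/154 = (-781824 - 246*√17) - 61/154 = -120400957/154 - 246*√17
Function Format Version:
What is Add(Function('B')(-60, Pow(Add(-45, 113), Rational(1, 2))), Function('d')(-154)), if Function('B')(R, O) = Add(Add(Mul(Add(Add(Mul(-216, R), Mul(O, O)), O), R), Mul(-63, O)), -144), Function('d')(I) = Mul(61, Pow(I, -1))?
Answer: Add(Rational(-120400957, 154), Mul(-246, Pow(17, Rational(1, 2)))) ≈ -7.8284e+5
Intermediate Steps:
Function('B')(R, O) = Add(-144, Mul(-63, O), Mul(R, Add(O, Pow(O, 2), Mul(-216, R)))) (Function('B')(R, O) = Add(Add(Mul(Add(Add(Mul(-216, R), Pow(O, 2)), O), R), Mul(-63, O)), -144) = Add(Add(Mul(Add(Add(Pow(O, 2), Mul(-216, R)), O), R), Mul(-63, O)), -144) = Add(Add(Mul(Add(O, Pow(O, 2), Mul(-216, R)), R), Mul(-63, O)), -144) = Add(Add(Mul(R, Add(O, Pow(O, 2), Mul(-216, R))), Mul(-63, O)), -144) = Add(Add(Mul(-63, O), Mul(R, Add(O, Pow(O, 2), Mul(-216, R)))), -144) = Add(-144, Mul(-63, O), Mul(R, Add(O, Pow(O, 2), Mul(-216, R)))))
Add(Function('B')(-60, Pow(Add(-45, 113), Rational(1, 2))), Function('d')(-154)) = Add(Add(-144, Mul(-216, Pow(-60, 2)), Mul(-63, Pow(Add(-45, 113), Rational(1, 2))), Mul(Pow(Add(-45, 113), Rational(1, 2)), -60), Mul(-60, Pow(Pow(Add(-45, 113), Rational(1, 2)), 2))), Mul(61, Pow(-154, -1))) = Add(Add(-144, Mul(-216, 3600), Mul(-63, Pow(68, Rational(1, 2))), Mul(Pow(68, Rational(1, 2)), -60), Mul(-60, Pow(Pow(68, Rational(1, 2)), 2))), Mul(61, Rational(-1, 154))) = Add(Add(-144, -777600, Mul(-63, Mul(2, Pow(17, Rational(1, 2)))), Mul(Mul(2, Pow(17, Rational(1, 2))), -60), Mul(-60, Pow(Mul(2, Pow(17, Rational(1, 2))), 2))), Rational(-61, 154)) = Add(Add(-144, -777600, Mul(-126, Pow(17, Rational(1, 2))), Mul(-120, Pow(17, Rational(1, 2))), Mul(-60, 68)), Rational(-61, 154)) = Add(Add(-144, -777600, Mul(-126, Pow(17, Rational(1, 2))), Mul(-120, Pow(17, Rational(1, 2))), -4080), Rational(-61, 154)) = Add(Add(-781824, Mul(-246, Pow(17, Rational(1, 2)))), Rational(-61, 154)) = Add(Rational(-120400957, 154), Mul(-246, Pow(17, Rational(1, 2))))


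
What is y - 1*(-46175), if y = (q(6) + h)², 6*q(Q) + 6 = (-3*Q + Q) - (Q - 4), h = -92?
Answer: 497371/9 ≈ 55263.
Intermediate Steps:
q(Q) = -⅓ - Q/2 (q(Q) = -1 + ((-3*Q + Q) - (Q - 4))/6 = -1 + (-2*Q - (-4 + Q))/6 = -1 + (-2*Q + (4 - Q))/6 = -1 + (4 - 3*Q)/6 = -1 + (⅔ - Q/2) = -⅓ - Q/2)
y = 81796/9 (y = ((-⅓ - ½*6) - 92)² = ((-⅓ - 3) - 92)² = (-10/3 - 92)² = (-286/3)² = 81796/9 ≈ 9088.4)
y - 1*(-46175) = 81796/9 - 1*(-46175) = 81796/9 + 46175 = 497371/9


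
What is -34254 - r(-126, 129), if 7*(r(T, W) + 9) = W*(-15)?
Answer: -237780/7 ≈ -33969.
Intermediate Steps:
r(T, W) = -9 - 15*W/7 (r(T, W) = -9 + (W*(-15))/7 = -9 + (-15*W)/7 = -9 - 15*W/7)
-34254 - r(-126, 129) = -34254 - (-9 - 15/7*129) = -34254 - (-9 - 1935/7) = -34254 - 1*(-1998/7) = -34254 + 1998/7 = -237780/7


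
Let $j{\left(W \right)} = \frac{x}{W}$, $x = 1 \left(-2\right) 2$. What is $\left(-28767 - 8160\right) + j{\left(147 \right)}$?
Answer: $- \frac{5428273}{147} \approx -36927.0$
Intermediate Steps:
$x = -4$ ($x = \left(-2\right) 2 = -4$)
$j{\left(W \right)} = - \frac{4}{W}$
$\left(-28767 - 8160\right) + j{\left(147 \right)} = \left(-28767 - 8160\right) - \frac{4}{147} = -36927 - \frac{4}{147} = - \frac{5428273}{147}$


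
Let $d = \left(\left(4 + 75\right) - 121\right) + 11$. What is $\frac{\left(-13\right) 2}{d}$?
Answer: $\frac{26}{31} \approx 0.83871$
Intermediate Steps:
$d = -31$ ($d = \left(79 - 121\right) + 11 = -42 + 11 = -31$)
$\frac{\left(-13\right) 2}{d} = \frac{\left(-13\right) 2}{-31} = \left(-26\right) \left(- \frac{1}{31}\right) = \frac{26}{31}$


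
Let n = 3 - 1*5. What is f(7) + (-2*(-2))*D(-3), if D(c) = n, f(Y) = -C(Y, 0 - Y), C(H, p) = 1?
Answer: -9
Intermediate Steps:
f(Y) = -1 (f(Y) = -1*1 = -1)
n = -2 (n = 3 - 5 = -2)
D(c) = -2
f(7) + (-2*(-2))*D(-3) = -1 - 2*(-2)*(-2) = -1 + 4*(-2) = -1 - 8 = -9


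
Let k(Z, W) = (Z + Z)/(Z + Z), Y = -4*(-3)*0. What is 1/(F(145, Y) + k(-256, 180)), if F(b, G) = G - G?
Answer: 1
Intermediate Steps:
Y = 0 (Y = 12*0 = 0)
F(b, G) = 0
k(Z, W) = 1 (k(Z, W) = (2*Z)/((2*Z)) = (2*Z)*(1/(2*Z)) = 1)
1/(F(145, Y) + k(-256, 180)) = 1/(0 + 1) = 1/1 = 1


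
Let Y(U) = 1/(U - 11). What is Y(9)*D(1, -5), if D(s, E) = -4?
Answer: 2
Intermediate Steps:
Y(U) = 1/(-11 + U)
Y(9)*D(1, -5) = -4/(-11 + 9) = -4/(-2) = -½*(-4) = 2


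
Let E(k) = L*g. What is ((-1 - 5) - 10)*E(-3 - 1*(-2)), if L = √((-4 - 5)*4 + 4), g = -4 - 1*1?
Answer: 320*I*√2 ≈ 452.55*I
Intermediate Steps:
g = -5 (g = -4 - 1 = -5)
L = 4*I*√2 (L = √(-9*4 + 4) = √(-36 + 4) = √(-32) = 4*I*√2 ≈ 5.6569*I)
E(k) = -20*I*√2 (E(k) = (4*I*√2)*(-5) = -20*I*√2)
((-1 - 5) - 10)*E(-3 - 1*(-2)) = ((-1 - 5) - 10)*(-20*I*√2) = (-6 - 10)*(-20*I*√2) = -(-320)*I*√2 = 320*I*√2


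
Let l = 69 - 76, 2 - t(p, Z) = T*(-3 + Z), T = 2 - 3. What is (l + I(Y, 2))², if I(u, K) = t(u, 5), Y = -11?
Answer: 9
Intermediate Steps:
T = -1
t(p, Z) = -1 + Z (t(p, Z) = 2 - (-1)*(-3 + Z) = 2 - (3 - Z) = 2 + (-3 + Z) = -1 + Z)
I(u, K) = 4 (I(u, K) = -1 + 5 = 4)
l = -7
(l + I(Y, 2))² = (-7 + 4)² = (-3)² = 9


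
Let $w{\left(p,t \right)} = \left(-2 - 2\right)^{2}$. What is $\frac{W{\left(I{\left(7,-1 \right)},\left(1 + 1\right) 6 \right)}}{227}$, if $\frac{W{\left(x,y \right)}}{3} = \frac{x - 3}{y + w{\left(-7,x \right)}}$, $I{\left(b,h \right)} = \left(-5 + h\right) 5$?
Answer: $- \frac{99}{6356} \approx -0.015576$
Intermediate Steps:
$I{\left(b,h \right)} = -25 + 5 h$
$w{\left(p,t \right)} = 16$ ($w{\left(p,t \right)} = \left(-4\right)^{2} = 16$)
$W{\left(x,y \right)} = \frac{3 \left(-3 + x\right)}{16 + y}$ ($W{\left(x,y \right)} = 3 \frac{x - 3}{y + 16} = 3 \frac{-3 + x}{16 + y} = \frac{3 \left(-3 + x\right)}{16 + y}$)
$\frac{W{\left(I{\left(7,-1 \right)},\left(1 + 1\right) 6 \right)}}{227} = \frac{3 \frac{1}{16 + \left(1 + 1\right) 6} \left(-3 + \left(-25 + 5 \left(-1\right)\right)\right)}{227} = \frac{3 \left(-3 - 30\right)}{16 + 2 \cdot 6} \cdot \frac{1}{227} = \frac{3 \left(-3 - 30\right)}{16 + 12} \cdot \frac{1}{227} = 3 \cdot \frac{1}{28} \left(-33\right) \frac{1}{227} = \left(- \frac{99}{28}\right) \frac{1}{227} = - \frac{99}{6356}$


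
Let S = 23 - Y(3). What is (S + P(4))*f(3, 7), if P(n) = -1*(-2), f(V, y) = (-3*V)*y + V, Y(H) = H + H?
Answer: -1140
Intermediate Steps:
Y(H) = 2*H
S = 17 (S = 23 - 2*3 = 23 - 1*6 = 23 - 6 = 17)
f(V, y) = V - 3*V*y (f(V, y) = -3*V*y + V = V - 3*V*y)
P(n) = 2
(S + P(4))*f(3, 7) = (17 + 2)*(3*(1 - 3*7)) = 19*(3*(1 - 21)) = 19*(3*(-20)) = 19*(-60) = -1140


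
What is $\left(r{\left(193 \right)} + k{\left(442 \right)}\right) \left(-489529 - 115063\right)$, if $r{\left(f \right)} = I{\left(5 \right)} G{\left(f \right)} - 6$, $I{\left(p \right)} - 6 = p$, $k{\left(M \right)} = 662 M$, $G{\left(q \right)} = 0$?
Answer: $-176902410016$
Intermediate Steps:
$I{\left(p \right)} = 6 + p$
$r{\left(f \right)} = -6$ ($r{\left(f \right)} = \left(6 + 5\right) 0 - 6 = 11 \cdot 0 - 6 = 0 - 6 = -6$)
$\left(r{\left(193 \right)} + k{\left(442 \right)}\right) \left(-489529 - 115063\right) = \left(-6 + 662 \cdot 442\right) \left(-489529 - 115063\right) = \left(-6 + 292604\right) \left(-604592\right) = 292598 \left(-604592\right) = -176902410016$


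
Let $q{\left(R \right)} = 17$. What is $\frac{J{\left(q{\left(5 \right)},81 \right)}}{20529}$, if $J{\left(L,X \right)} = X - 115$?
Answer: $- \frac{34}{20529} \approx -0.0016562$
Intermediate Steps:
$J{\left(L,X \right)} = -115 + X$
$\frac{J{\left(q{\left(5 \right)},81 \right)}}{20529} = \frac{-115 + 81}{20529} = \left(-34\right) \frac{1}{20529} = - \frac{34}{20529}$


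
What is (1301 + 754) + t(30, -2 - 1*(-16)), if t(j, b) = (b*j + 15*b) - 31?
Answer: 2654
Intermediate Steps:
t(j, b) = -31 + 15*b + b*j (t(j, b) = (15*b + b*j) - 31 = -31 + 15*b + b*j)
(1301 + 754) + t(30, -2 - 1*(-16)) = (1301 + 754) + (-31 + 15*(-2 - 1*(-16)) + (-2 - 1*(-16))*30) = 2055 + (-31 + 15*(-2 + 16) + (-2 + 16)*30) = 2055 + (-31 + 15*14 + 14*30) = 2055 + (-31 + 210 + 420) = 2055 + 599 = 2654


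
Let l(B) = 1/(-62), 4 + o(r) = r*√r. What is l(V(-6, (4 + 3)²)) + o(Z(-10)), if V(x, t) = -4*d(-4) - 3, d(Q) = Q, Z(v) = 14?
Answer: -249/62 + 14*√14 ≈ 48.367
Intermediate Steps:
o(r) = -4 + r^(3/2) (o(r) = -4 + r*√r = -4 + r^(3/2))
V(x, t) = 13 (V(x, t) = -4*(-4) - 3 = 16 - 3 = 13)
l(B) = -1/62
l(V(-6, (4 + 3)²)) + o(Z(-10)) = -1/62 + (-4 + 14^(3/2)) = -1/62 + (-4 + 14*√14) = -249/62 + 14*√14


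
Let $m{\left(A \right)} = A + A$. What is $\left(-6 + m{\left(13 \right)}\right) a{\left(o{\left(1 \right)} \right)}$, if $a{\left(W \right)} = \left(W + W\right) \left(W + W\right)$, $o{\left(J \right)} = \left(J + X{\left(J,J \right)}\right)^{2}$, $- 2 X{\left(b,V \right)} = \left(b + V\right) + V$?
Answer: $5$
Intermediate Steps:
$X{\left(b,V \right)} = - V - \frac{b}{2}$ ($X{\left(b,V \right)} = - \frac{\left(b + V\right) + V}{2} = - \frac{\left(V + b\right) + V}{2} = - \frac{b + 2 V}{2} = - V - \frac{b}{2}$)
$o{\left(J \right)} = \frac{J^{2}}{4}$ ($o{\left(J \right)} = \left(J - \frac{3 J}{2}\right)^{2} = \left(- \frac{J}{2}\right)^{2} = \frac{J^{2}}{4}$)
$a{\left(W \right)} = 4 W^{2}$ ($a{\left(W \right)} = 2 W 2 W = 4 W^{2}$)
$m{\left(A \right)} = 2 A$
$\left(-6 + m{\left(13 \right)}\right) a{\left(o{\left(1 \right)} \right)} = \left(-6 + 2 \cdot 13\right) 4 \left(\frac{1^{2}}{4}\right)^{2} = \left(-6 + 26\right) 4 \left(\frac{1}{4} \cdot 1\right)^{2} = 20 \cdot \frac{4}{16} = 20 \cdot 4 \cdot \frac{1}{16} = 20 \cdot \frac{1}{4} = 5$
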